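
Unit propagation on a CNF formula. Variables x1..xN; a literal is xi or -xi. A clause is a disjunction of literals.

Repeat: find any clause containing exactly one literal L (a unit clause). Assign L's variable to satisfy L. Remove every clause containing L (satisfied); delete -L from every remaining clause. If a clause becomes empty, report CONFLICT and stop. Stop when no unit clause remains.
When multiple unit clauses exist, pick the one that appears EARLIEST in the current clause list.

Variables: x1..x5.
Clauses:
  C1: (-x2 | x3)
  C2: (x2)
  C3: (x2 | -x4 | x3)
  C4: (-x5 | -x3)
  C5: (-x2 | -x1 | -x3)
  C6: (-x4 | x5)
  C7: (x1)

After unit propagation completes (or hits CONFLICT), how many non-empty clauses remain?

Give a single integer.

Answer: 1

Derivation:
unit clause [2] forces x2=T; simplify:
  drop -2 from [-2, 3] -> [3]
  drop -2 from [-2, -1, -3] -> [-1, -3]
  satisfied 2 clause(s); 5 remain; assigned so far: [2]
unit clause [3] forces x3=T; simplify:
  drop -3 from [-5, -3] -> [-5]
  drop -3 from [-1, -3] -> [-1]
  satisfied 1 clause(s); 4 remain; assigned so far: [2, 3]
unit clause [-5] forces x5=F; simplify:
  drop 5 from [-4, 5] -> [-4]
  satisfied 1 clause(s); 3 remain; assigned so far: [2, 3, 5]
unit clause [-1] forces x1=F; simplify:
  drop 1 from [1] -> [] (empty!)
  satisfied 1 clause(s); 2 remain; assigned so far: [1, 2, 3, 5]
CONFLICT (empty clause)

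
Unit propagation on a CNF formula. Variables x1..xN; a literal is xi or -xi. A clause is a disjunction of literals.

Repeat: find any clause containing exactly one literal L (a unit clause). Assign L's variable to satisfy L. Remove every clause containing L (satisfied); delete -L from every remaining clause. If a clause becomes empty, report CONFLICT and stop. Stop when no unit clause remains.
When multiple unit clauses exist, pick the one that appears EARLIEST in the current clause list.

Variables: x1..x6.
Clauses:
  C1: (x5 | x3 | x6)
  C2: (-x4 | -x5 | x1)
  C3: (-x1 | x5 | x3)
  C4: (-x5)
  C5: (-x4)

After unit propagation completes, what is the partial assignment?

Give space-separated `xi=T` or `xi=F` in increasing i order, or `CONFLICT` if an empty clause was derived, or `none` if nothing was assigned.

Answer: x4=F x5=F

Derivation:
unit clause [-5] forces x5=F; simplify:
  drop 5 from [5, 3, 6] -> [3, 6]
  drop 5 from [-1, 5, 3] -> [-1, 3]
  satisfied 2 clause(s); 3 remain; assigned so far: [5]
unit clause [-4] forces x4=F; simplify:
  satisfied 1 clause(s); 2 remain; assigned so far: [4, 5]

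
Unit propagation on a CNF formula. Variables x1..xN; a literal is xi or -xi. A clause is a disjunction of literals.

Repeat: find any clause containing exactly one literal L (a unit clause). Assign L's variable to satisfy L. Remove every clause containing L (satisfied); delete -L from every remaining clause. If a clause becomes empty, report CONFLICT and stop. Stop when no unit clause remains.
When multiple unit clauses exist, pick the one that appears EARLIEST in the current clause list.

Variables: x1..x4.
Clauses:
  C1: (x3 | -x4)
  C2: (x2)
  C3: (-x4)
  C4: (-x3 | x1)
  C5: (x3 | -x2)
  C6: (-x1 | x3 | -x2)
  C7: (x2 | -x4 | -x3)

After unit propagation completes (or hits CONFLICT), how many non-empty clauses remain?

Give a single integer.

Answer: 0

Derivation:
unit clause [2] forces x2=T; simplify:
  drop -2 from [3, -2] -> [3]
  drop -2 from [-1, 3, -2] -> [-1, 3]
  satisfied 2 clause(s); 5 remain; assigned so far: [2]
unit clause [-4] forces x4=F; simplify:
  satisfied 2 clause(s); 3 remain; assigned so far: [2, 4]
unit clause [3] forces x3=T; simplify:
  drop -3 from [-3, 1] -> [1]
  satisfied 2 clause(s); 1 remain; assigned so far: [2, 3, 4]
unit clause [1] forces x1=T; simplify:
  satisfied 1 clause(s); 0 remain; assigned so far: [1, 2, 3, 4]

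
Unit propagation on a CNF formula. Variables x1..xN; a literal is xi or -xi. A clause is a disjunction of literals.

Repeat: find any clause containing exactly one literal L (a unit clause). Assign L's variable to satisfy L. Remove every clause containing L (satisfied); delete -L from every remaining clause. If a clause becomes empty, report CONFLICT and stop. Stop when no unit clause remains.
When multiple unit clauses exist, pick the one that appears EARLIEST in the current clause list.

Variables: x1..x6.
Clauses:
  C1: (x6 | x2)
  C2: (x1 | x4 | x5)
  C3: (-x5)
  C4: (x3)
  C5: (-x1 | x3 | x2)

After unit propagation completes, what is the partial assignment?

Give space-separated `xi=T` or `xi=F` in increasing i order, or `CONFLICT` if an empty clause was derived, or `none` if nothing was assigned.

unit clause [-5] forces x5=F; simplify:
  drop 5 from [1, 4, 5] -> [1, 4]
  satisfied 1 clause(s); 4 remain; assigned so far: [5]
unit clause [3] forces x3=T; simplify:
  satisfied 2 clause(s); 2 remain; assigned so far: [3, 5]

Answer: x3=T x5=F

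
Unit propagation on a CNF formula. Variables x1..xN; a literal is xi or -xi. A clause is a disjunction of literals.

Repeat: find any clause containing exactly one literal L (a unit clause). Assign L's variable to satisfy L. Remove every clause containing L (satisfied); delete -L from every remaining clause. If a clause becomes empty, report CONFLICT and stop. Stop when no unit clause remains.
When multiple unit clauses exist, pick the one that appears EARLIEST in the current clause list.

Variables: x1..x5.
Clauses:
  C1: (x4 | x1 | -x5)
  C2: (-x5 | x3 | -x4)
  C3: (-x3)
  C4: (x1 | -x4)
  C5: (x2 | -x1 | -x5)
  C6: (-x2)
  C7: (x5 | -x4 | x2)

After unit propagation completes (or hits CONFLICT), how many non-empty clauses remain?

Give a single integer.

unit clause [-3] forces x3=F; simplify:
  drop 3 from [-5, 3, -4] -> [-5, -4]
  satisfied 1 clause(s); 6 remain; assigned so far: [3]
unit clause [-2] forces x2=F; simplify:
  drop 2 from [2, -1, -5] -> [-1, -5]
  drop 2 from [5, -4, 2] -> [5, -4]
  satisfied 1 clause(s); 5 remain; assigned so far: [2, 3]

Answer: 5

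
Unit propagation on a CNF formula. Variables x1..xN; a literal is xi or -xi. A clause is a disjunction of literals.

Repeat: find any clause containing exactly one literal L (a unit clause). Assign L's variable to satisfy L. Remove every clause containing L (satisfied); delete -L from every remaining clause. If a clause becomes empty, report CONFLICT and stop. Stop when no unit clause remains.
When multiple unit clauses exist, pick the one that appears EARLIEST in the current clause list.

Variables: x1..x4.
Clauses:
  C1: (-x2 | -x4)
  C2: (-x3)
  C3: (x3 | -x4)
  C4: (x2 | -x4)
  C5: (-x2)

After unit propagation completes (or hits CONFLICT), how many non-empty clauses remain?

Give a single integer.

unit clause [-3] forces x3=F; simplify:
  drop 3 from [3, -4] -> [-4]
  satisfied 1 clause(s); 4 remain; assigned so far: [3]
unit clause [-4] forces x4=F; simplify:
  satisfied 3 clause(s); 1 remain; assigned so far: [3, 4]
unit clause [-2] forces x2=F; simplify:
  satisfied 1 clause(s); 0 remain; assigned so far: [2, 3, 4]

Answer: 0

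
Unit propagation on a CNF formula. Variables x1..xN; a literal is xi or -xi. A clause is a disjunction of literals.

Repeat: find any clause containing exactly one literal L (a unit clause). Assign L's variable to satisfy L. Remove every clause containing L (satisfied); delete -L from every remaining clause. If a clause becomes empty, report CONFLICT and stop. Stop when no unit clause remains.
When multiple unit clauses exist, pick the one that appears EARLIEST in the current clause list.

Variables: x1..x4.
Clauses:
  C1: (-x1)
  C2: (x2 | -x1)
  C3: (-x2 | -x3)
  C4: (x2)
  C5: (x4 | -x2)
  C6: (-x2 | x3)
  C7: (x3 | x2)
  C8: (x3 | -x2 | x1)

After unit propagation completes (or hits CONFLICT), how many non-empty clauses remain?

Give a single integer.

Answer: 1

Derivation:
unit clause [-1] forces x1=F; simplify:
  drop 1 from [3, -2, 1] -> [3, -2]
  satisfied 2 clause(s); 6 remain; assigned so far: [1]
unit clause [2] forces x2=T; simplify:
  drop -2 from [-2, -3] -> [-3]
  drop -2 from [4, -2] -> [4]
  drop -2 from [-2, 3] -> [3]
  drop -2 from [3, -2] -> [3]
  satisfied 2 clause(s); 4 remain; assigned so far: [1, 2]
unit clause [-3] forces x3=F; simplify:
  drop 3 from [3] -> [] (empty!)
  drop 3 from [3] -> [] (empty!)
  satisfied 1 clause(s); 3 remain; assigned so far: [1, 2, 3]
CONFLICT (empty clause)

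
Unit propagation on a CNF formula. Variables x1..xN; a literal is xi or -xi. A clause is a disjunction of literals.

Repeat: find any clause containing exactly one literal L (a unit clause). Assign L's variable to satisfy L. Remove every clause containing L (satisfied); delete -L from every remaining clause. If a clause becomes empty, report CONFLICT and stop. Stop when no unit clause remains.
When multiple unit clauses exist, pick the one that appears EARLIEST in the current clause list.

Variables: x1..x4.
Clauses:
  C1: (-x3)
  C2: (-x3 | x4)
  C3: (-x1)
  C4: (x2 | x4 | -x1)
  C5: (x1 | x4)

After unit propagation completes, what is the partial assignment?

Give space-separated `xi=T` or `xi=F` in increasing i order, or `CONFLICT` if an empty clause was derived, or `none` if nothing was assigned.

Answer: x1=F x3=F x4=T

Derivation:
unit clause [-3] forces x3=F; simplify:
  satisfied 2 clause(s); 3 remain; assigned so far: [3]
unit clause [-1] forces x1=F; simplify:
  drop 1 from [1, 4] -> [4]
  satisfied 2 clause(s); 1 remain; assigned so far: [1, 3]
unit clause [4] forces x4=T; simplify:
  satisfied 1 clause(s); 0 remain; assigned so far: [1, 3, 4]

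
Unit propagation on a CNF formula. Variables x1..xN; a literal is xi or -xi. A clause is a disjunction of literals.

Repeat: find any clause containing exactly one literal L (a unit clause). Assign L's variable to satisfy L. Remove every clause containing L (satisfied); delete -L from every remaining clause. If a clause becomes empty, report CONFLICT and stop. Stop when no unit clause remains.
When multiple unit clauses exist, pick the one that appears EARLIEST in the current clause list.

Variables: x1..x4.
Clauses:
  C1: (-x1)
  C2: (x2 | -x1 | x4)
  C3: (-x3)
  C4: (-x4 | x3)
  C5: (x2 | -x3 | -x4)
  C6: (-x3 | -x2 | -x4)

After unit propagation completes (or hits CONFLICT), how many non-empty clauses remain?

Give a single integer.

Answer: 0

Derivation:
unit clause [-1] forces x1=F; simplify:
  satisfied 2 clause(s); 4 remain; assigned so far: [1]
unit clause [-3] forces x3=F; simplify:
  drop 3 from [-4, 3] -> [-4]
  satisfied 3 clause(s); 1 remain; assigned so far: [1, 3]
unit clause [-4] forces x4=F; simplify:
  satisfied 1 clause(s); 0 remain; assigned so far: [1, 3, 4]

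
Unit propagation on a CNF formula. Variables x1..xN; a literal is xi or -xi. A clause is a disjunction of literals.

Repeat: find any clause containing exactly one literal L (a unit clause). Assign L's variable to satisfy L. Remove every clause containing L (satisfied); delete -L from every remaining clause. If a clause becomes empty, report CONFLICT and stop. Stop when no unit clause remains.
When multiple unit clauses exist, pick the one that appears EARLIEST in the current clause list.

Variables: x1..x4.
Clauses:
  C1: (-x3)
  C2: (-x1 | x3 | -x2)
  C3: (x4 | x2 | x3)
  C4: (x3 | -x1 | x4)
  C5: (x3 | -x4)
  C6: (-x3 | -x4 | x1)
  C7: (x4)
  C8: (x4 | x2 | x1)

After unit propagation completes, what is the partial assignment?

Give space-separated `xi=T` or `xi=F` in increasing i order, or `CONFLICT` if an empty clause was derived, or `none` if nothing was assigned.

unit clause [-3] forces x3=F; simplify:
  drop 3 from [-1, 3, -2] -> [-1, -2]
  drop 3 from [4, 2, 3] -> [4, 2]
  drop 3 from [3, -1, 4] -> [-1, 4]
  drop 3 from [3, -4] -> [-4]
  satisfied 2 clause(s); 6 remain; assigned so far: [3]
unit clause [-4] forces x4=F; simplify:
  drop 4 from [4, 2] -> [2]
  drop 4 from [-1, 4] -> [-1]
  drop 4 from [4] -> [] (empty!)
  drop 4 from [4, 2, 1] -> [2, 1]
  satisfied 1 clause(s); 5 remain; assigned so far: [3, 4]
CONFLICT (empty clause)

Answer: CONFLICT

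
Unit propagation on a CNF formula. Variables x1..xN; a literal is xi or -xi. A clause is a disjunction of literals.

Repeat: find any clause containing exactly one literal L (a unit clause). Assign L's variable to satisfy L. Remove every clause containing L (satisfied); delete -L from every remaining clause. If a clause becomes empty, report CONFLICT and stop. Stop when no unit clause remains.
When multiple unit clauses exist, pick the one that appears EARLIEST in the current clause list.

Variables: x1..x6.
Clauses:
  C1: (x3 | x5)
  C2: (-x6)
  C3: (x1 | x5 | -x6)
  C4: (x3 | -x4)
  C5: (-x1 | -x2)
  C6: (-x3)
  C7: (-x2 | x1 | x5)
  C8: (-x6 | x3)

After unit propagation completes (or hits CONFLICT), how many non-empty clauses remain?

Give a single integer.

unit clause [-6] forces x6=F; simplify:
  satisfied 3 clause(s); 5 remain; assigned so far: [6]
unit clause [-3] forces x3=F; simplify:
  drop 3 from [3, 5] -> [5]
  drop 3 from [3, -4] -> [-4]
  satisfied 1 clause(s); 4 remain; assigned so far: [3, 6]
unit clause [5] forces x5=T; simplify:
  satisfied 2 clause(s); 2 remain; assigned so far: [3, 5, 6]
unit clause [-4] forces x4=F; simplify:
  satisfied 1 clause(s); 1 remain; assigned so far: [3, 4, 5, 6]

Answer: 1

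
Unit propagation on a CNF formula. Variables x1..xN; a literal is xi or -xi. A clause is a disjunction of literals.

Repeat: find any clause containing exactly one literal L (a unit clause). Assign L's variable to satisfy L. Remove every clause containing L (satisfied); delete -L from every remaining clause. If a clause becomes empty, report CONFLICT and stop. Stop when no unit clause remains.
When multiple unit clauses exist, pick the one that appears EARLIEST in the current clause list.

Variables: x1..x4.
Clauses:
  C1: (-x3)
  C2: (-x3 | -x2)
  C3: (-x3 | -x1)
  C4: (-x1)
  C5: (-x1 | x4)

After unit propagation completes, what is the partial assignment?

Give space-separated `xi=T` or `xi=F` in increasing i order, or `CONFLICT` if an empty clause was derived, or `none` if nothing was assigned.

unit clause [-3] forces x3=F; simplify:
  satisfied 3 clause(s); 2 remain; assigned so far: [3]
unit clause [-1] forces x1=F; simplify:
  satisfied 2 clause(s); 0 remain; assigned so far: [1, 3]

Answer: x1=F x3=F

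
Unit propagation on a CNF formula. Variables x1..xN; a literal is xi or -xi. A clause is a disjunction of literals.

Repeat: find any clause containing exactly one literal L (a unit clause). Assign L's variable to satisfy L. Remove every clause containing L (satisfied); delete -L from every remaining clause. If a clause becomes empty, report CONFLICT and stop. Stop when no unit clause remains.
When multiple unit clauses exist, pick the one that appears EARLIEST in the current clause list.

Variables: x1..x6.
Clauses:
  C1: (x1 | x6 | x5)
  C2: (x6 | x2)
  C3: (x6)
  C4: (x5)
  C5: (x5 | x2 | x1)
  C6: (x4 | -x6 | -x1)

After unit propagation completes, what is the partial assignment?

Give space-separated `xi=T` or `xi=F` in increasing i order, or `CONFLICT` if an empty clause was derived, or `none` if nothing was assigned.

Answer: x5=T x6=T

Derivation:
unit clause [6] forces x6=T; simplify:
  drop -6 from [4, -6, -1] -> [4, -1]
  satisfied 3 clause(s); 3 remain; assigned so far: [6]
unit clause [5] forces x5=T; simplify:
  satisfied 2 clause(s); 1 remain; assigned so far: [5, 6]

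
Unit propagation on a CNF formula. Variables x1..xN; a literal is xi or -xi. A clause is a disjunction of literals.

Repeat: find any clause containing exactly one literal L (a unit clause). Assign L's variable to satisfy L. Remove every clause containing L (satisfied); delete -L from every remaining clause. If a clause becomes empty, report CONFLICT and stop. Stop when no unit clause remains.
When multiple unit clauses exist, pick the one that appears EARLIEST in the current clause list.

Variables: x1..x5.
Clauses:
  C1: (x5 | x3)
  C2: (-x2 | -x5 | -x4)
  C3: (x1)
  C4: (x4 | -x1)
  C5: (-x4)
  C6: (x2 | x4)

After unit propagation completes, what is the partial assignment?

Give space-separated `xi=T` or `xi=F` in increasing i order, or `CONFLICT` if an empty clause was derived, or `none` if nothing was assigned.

Answer: CONFLICT

Derivation:
unit clause [1] forces x1=T; simplify:
  drop -1 from [4, -1] -> [4]
  satisfied 1 clause(s); 5 remain; assigned so far: [1]
unit clause [4] forces x4=T; simplify:
  drop -4 from [-2, -5, -4] -> [-2, -5]
  drop -4 from [-4] -> [] (empty!)
  satisfied 2 clause(s); 3 remain; assigned so far: [1, 4]
CONFLICT (empty clause)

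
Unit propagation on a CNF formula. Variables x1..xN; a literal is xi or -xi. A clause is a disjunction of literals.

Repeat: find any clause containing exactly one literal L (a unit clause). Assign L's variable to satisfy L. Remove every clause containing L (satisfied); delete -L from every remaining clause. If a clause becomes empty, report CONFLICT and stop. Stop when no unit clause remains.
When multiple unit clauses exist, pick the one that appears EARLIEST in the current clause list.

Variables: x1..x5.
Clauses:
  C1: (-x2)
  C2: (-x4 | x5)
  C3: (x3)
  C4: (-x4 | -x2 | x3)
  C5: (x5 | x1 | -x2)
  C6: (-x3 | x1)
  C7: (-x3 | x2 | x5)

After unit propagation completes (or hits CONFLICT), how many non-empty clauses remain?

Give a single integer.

Answer: 0

Derivation:
unit clause [-2] forces x2=F; simplify:
  drop 2 from [-3, 2, 5] -> [-3, 5]
  satisfied 3 clause(s); 4 remain; assigned so far: [2]
unit clause [3] forces x3=T; simplify:
  drop -3 from [-3, 1] -> [1]
  drop -3 from [-3, 5] -> [5]
  satisfied 1 clause(s); 3 remain; assigned so far: [2, 3]
unit clause [1] forces x1=T; simplify:
  satisfied 1 clause(s); 2 remain; assigned so far: [1, 2, 3]
unit clause [5] forces x5=T; simplify:
  satisfied 2 clause(s); 0 remain; assigned so far: [1, 2, 3, 5]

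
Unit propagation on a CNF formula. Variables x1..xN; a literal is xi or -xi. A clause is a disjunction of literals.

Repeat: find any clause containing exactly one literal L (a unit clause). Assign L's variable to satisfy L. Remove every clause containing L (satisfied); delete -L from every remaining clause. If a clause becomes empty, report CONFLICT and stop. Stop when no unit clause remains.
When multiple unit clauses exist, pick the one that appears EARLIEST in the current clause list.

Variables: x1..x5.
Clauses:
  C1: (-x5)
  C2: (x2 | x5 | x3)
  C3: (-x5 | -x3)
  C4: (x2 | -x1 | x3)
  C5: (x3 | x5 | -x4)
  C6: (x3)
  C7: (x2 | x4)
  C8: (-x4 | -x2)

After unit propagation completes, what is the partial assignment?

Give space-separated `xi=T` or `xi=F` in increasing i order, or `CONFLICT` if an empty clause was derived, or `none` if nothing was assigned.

unit clause [-5] forces x5=F; simplify:
  drop 5 from [2, 5, 3] -> [2, 3]
  drop 5 from [3, 5, -4] -> [3, -4]
  satisfied 2 clause(s); 6 remain; assigned so far: [5]
unit clause [3] forces x3=T; simplify:
  satisfied 4 clause(s); 2 remain; assigned so far: [3, 5]

Answer: x3=T x5=F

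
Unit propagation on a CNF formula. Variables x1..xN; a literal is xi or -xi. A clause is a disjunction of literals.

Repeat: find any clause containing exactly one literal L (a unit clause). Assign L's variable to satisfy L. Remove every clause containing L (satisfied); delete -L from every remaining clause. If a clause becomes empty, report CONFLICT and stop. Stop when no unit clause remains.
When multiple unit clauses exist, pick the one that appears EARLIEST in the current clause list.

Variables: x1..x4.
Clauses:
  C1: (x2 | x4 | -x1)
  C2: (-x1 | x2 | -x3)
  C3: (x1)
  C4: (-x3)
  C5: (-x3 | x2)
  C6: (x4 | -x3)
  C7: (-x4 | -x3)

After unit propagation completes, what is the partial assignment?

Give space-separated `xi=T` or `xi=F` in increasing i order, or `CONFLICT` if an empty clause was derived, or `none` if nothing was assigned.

Answer: x1=T x3=F

Derivation:
unit clause [1] forces x1=T; simplify:
  drop -1 from [2, 4, -1] -> [2, 4]
  drop -1 from [-1, 2, -3] -> [2, -3]
  satisfied 1 clause(s); 6 remain; assigned so far: [1]
unit clause [-3] forces x3=F; simplify:
  satisfied 5 clause(s); 1 remain; assigned so far: [1, 3]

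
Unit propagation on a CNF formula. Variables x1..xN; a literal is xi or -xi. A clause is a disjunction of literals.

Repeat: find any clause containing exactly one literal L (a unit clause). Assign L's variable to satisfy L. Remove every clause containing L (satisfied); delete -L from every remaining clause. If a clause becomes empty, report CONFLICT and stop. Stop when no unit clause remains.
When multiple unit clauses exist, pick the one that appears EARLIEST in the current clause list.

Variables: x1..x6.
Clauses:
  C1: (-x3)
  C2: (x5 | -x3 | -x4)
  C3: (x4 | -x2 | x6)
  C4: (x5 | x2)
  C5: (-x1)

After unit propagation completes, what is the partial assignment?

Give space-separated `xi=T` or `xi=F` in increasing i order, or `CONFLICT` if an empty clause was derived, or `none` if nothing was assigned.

Answer: x1=F x3=F

Derivation:
unit clause [-3] forces x3=F; simplify:
  satisfied 2 clause(s); 3 remain; assigned so far: [3]
unit clause [-1] forces x1=F; simplify:
  satisfied 1 clause(s); 2 remain; assigned so far: [1, 3]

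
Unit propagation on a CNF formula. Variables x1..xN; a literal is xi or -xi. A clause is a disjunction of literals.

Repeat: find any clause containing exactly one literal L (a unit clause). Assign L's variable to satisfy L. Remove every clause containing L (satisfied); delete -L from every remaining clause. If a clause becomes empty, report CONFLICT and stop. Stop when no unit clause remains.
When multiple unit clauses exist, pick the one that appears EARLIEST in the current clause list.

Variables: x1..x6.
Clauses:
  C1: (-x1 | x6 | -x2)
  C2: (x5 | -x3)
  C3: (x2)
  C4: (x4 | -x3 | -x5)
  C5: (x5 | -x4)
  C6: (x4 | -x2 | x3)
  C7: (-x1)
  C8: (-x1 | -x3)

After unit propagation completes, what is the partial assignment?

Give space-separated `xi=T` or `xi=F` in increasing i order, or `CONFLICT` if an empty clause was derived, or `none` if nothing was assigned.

Answer: x1=F x2=T

Derivation:
unit clause [2] forces x2=T; simplify:
  drop -2 from [-1, 6, -2] -> [-1, 6]
  drop -2 from [4, -2, 3] -> [4, 3]
  satisfied 1 clause(s); 7 remain; assigned so far: [2]
unit clause [-1] forces x1=F; simplify:
  satisfied 3 clause(s); 4 remain; assigned so far: [1, 2]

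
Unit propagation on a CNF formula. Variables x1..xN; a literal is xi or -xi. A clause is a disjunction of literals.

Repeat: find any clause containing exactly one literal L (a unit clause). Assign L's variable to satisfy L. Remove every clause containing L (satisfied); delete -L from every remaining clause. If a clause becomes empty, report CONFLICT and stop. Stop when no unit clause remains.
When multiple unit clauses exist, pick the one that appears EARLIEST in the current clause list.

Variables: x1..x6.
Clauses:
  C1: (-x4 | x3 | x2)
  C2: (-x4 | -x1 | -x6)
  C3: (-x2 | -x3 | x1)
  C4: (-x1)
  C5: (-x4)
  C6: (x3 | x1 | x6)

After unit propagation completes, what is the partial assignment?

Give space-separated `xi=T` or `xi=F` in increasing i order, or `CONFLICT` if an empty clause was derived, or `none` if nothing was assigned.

unit clause [-1] forces x1=F; simplify:
  drop 1 from [-2, -3, 1] -> [-2, -3]
  drop 1 from [3, 1, 6] -> [3, 6]
  satisfied 2 clause(s); 4 remain; assigned so far: [1]
unit clause [-4] forces x4=F; simplify:
  satisfied 2 clause(s); 2 remain; assigned so far: [1, 4]

Answer: x1=F x4=F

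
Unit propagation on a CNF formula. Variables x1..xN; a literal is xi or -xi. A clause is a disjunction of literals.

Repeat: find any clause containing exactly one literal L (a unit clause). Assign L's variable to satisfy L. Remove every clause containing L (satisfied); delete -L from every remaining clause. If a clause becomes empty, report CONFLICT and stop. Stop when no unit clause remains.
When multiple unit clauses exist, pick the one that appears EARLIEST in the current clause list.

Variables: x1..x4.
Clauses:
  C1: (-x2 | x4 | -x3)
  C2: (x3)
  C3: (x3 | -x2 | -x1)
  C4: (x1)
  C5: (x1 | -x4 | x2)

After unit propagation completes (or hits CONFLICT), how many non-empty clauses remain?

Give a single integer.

Answer: 1

Derivation:
unit clause [3] forces x3=T; simplify:
  drop -3 from [-2, 4, -3] -> [-2, 4]
  satisfied 2 clause(s); 3 remain; assigned so far: [3]
unit clause [1] forces x1=T; simplify:
  satisfied 2 clause(s); 1 remain; assigned so far: [1, 3]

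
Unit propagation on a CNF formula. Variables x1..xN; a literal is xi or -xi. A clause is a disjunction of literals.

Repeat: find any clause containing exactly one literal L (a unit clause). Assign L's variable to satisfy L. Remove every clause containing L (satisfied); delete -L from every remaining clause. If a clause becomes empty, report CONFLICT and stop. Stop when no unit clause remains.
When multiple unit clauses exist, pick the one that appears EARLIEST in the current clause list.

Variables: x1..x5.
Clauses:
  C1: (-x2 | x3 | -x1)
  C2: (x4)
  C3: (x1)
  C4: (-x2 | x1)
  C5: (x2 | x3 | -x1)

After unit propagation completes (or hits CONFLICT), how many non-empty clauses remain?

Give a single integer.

unit clause [4] forces x4=T; simplify:
  satisfied 1 clause(s); 4 remain; assigned so far: [4]
unit clause [1] forces x1=T; simplify:
  drop -1 from [-2, 3, -1] -> [-2, 3]
  drop -1 from [2, 3, -1] -> [2, 3]
  satisfied 2 clause(s); 2 remain; assigned so far: [1, 4]

Answer: 2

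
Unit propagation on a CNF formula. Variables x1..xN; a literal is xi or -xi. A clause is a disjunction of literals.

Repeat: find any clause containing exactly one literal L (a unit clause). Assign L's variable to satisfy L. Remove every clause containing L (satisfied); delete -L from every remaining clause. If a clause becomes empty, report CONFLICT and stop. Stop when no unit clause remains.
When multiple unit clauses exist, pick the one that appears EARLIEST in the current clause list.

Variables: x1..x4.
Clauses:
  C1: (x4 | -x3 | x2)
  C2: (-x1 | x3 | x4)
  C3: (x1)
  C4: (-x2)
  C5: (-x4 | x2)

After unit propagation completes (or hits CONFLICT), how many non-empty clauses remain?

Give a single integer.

Answer: 0

Derivation:
unit clause [1] forces x1=T; simplify:
  drop -1 from [-1, 3, 4] -> [3, 4]
  satisfied 1 clause(s); 4 remain; assigned so far: [1]
unit clause [-2] forces x2=F; simplify:
  drop 2 from [4, -3, 2] -> [4, -3]
  drop 2 from [-4, 2] -> [-4]
  satisfied 1 clause(s); 3 remain; assigned so far: [1, 2]
unit clause [-4] forces x4=F; simplify:
  drop 4 from [4, -3] -> [-3]
  drop 4 from [3, 4] -> [3]
  satisfied 1 clause(s); 2 remain; assigned so far: [1, 2, 4]
unit clause [-3] forces x3=F; simplify:
  drop 3 from [3] -> [] (empty!)
  satisfied 1 clause(s); 1 remain; assigned so far: [1, 2, 3, 4]
CONFLICT (empty clause)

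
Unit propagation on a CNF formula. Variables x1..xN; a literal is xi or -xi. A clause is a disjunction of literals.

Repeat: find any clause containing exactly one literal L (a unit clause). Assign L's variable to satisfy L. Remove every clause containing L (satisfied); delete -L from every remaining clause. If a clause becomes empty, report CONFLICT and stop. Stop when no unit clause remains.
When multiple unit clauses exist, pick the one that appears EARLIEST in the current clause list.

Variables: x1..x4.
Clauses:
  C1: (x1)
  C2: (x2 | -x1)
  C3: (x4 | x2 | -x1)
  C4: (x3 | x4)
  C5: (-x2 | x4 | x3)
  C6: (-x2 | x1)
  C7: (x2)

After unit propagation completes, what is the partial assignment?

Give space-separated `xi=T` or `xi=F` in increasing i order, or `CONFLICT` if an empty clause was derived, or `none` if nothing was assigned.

Answer: x1=T x2=T

Derivation:
unit clause [1] forces x1=T; simplify:
  drop -1 from [2, -1] -> [2]
  drop -1 from [4, 2, -1] -> [4, 2]
  satisfied 2 clause(s); 5 remain; assigned so far: [1]
unit clause [2] forces x2=T; simplify:
  drop -2 from [-2, 4, 3] -> [4, 3]
  satisfied 3 clause(s); 2 remain; assigned so far: [1, 2]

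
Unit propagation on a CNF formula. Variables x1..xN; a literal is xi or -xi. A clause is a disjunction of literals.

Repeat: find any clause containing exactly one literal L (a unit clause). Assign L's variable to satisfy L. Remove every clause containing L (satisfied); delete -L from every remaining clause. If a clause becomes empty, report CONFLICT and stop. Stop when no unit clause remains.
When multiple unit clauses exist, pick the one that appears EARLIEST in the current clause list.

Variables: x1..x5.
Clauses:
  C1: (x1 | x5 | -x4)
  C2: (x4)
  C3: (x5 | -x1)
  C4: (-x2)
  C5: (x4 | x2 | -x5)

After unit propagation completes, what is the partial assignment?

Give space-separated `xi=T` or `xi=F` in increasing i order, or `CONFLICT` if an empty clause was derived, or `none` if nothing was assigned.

Answer: x2=F x4=T

Derivation:
unit clause [4] forces x4=T; simplify:
  drop -4 from [1, 5, -4] -> [1, 5]
  satisfied 2 clause(s); 3 remain; assigned so far: [4]
unit clause [-2] forces x2=F; simplify:
  satisfied 1 clause(s); 2 remain; assigned so far: [2, 4]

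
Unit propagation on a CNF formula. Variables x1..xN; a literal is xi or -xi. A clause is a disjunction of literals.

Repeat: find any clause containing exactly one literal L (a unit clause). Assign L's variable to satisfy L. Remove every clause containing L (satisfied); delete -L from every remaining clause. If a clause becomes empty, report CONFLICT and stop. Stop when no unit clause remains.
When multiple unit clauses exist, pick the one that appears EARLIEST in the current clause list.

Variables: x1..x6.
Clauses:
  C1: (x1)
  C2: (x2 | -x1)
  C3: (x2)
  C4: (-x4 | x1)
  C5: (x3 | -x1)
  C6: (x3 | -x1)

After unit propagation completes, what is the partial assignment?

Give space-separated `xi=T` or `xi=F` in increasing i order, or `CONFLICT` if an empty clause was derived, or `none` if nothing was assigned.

Answer: x1=T x2=T x3=T

Derivation:
unit clause [1] forces x1=T; simplify:
  drop -1 from [2, -1] -> [2]
  drop -1 from [3, -1] -> [3]
  drop -1 from [3, -1] -> [3]
  satisfied 2 clause(s); 4 remain; assigned so far: [1]
unit clause [2] forces x2=T; simplify:
  satisfied 2 clause(s); 2 remain; assigned so far: [1, 2]
unit clause [3] forces x3=T; simplify:
  satisfied 2 clause(s); 0 remain; assigned so far: [1, 2, 3]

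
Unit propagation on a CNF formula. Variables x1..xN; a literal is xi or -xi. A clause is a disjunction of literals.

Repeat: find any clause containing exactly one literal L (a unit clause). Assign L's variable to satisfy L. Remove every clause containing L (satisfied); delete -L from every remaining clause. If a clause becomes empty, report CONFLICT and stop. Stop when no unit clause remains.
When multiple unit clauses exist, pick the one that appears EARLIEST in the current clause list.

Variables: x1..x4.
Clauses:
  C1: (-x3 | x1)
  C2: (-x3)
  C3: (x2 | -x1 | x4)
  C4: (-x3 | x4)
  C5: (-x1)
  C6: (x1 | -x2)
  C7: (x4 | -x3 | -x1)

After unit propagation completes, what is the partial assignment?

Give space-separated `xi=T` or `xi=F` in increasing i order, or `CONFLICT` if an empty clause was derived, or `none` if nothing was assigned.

Answer: x1=F x2=F x3=F

Derivation:
unit clause [-3] forces x3=F; simplify:
  satisfied 4 clause(s); 3 remain; assigned so far: [3]
unit clause [-1] forces x1=F; simplify:
  drop 1 from [1, -2] -> [-2]
  satisfied 2 clause(s); 1 remain; assigned so far: [1, 3]
unit clause [-2] forces x2=F; simplify:
  satisfied 1 clause(s); 0 remain; assigned so far: [1, 2, 3]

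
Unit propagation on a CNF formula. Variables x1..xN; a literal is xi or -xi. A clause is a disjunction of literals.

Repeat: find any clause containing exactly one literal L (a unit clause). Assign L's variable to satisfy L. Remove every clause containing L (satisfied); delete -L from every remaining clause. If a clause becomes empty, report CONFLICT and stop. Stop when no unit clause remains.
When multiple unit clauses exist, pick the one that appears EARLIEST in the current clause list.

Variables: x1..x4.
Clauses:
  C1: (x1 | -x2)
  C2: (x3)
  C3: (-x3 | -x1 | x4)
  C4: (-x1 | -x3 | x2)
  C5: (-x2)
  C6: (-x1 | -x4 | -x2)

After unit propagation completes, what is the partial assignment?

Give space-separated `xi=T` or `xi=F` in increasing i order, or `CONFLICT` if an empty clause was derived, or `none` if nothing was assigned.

unit clause [3] forces x3=T; simplify:
  drop -3 from [-3, -1, 4] -> [-1, 4]
  drop -3 from [-1, -3, 2] -> [-1, 2]
  satisfied 1 clause(s); 5 remain; assigned so far: [3]
unit clause [-2] forces x2=F; simplify:
  drop 2 from [-1, 2] -> [-1]
  satisfied 3 clause(s); 2 remain; assigned so far: [2, 3]
unit clause [-1] forces x1=F; simplify:
  satisfied 2 clause(s); 0 remain; assigned so far: [1, 2, 3]

Answer: x1=F x2=F x3=T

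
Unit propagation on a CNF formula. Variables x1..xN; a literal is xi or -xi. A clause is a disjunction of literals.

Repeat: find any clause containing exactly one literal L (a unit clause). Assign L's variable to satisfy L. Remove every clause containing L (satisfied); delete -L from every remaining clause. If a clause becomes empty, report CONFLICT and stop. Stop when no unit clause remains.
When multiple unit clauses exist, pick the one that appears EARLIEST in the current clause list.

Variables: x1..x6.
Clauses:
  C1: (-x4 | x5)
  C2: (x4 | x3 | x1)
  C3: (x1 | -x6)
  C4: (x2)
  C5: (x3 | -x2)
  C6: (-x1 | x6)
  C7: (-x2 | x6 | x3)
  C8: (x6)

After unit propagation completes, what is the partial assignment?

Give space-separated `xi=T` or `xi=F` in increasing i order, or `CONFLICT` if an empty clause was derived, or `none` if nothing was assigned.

Answer: x1=T x2=T x3=T x6=T

Derivation:
unit clause [2] forces x2=T; simplify:
  drop -2 from [3, -2] -> [3]
  drop -2 from [-2, 6, 3] -> [6, 3]
  satisfied 1 clause(s); 7 remain; assigned so far: [2]
unit clause [3] forces x3=T; simplify:
  satisfied 3 clause(s); 4 remain; assigned so far: [2, 3]
unit clause [6] forces x6=T; simplify:
  drop -6 from [1, -6] -> [1]
  satisfied 2 clause(s); 2 remain; assigned so far: [2, 3, 6]
unit clause [1] forces x1=T; simplify:
  satisfied 1 clause(s); 1 remain; assigned so far: [1, 2, 3, 6]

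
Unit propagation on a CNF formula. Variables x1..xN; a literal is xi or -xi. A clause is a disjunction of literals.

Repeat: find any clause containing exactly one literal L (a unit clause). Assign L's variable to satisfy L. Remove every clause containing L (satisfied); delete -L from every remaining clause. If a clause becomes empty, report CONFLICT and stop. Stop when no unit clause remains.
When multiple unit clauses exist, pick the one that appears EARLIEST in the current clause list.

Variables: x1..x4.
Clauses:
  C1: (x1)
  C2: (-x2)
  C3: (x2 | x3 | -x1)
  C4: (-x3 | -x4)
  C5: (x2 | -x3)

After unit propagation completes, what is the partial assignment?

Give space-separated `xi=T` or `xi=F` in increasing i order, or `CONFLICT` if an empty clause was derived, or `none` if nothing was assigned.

Answer: CONFLICT

Derivation:
unit clause [1] forces x1=T; simplify:
  drop -1 from [2, 3, -1] -> [2, 3]
  satisfied 1 clause(s); 4 remain; assigned so far: [1]
unit clause [-2] forces x2=F; simplify:
  drop 2 from [2, 3] -> [3]
  drop 2 from [2, -3] -> [-3]
  satisfied 1 clause(s); 3 remain; assigned so far: [1, 2]
unit clause [3] forces x3=T; simplify:
  drop -3 from [-3, -4] -> [-4]
  drop -3 from [-3] -> [] (empty!)
  satisfied 1 clause(s); 2 remain; assigned so far: [1, 2, 3]
CONFLICT (empty clause)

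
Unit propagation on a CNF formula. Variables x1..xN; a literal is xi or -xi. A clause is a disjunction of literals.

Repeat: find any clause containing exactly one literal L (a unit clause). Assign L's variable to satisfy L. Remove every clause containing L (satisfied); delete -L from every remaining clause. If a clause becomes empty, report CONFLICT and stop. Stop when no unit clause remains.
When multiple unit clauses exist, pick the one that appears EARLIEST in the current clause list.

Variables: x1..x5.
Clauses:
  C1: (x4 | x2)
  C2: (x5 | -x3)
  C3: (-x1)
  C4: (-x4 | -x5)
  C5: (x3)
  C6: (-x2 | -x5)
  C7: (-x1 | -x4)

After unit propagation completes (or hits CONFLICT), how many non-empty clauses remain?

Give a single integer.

unit clause [-1] forces x1=F; simplify:
  satisfied 2 clause(s); 5 remain; assigned so far: [1]
unit clause [3] forces x3=T; simplify:
  drop -3 from [5, -3] -> [5]
  satisfied 1 clause(s); 4 remain; assigned so far: [1, 3]
unit clause [5] forces x5=T; simplify:
  drop -5 from [-4, -5] -> [-4]
  drop -5 from [-2, -5] -> [-2]
  satisfied 1 clause(s); 3 remain; assigned so far: [1, 3, 5]
unit clause [-4] forces x4=F; simplify:
  drop 4 from [4, 2] -> [2]
  satisfied 1 clause(s); 2 remain; assigned so far: [1, 3, 4, 5]
unit clause [2] forces x2=T; simplify:
  drop -2 from [-2] -> [] (empty!)
  satisfied 1 clause(s); 1 remain; assigned so far: [1, 2, 3, 4, 5]
CONFLICT (empty clause)

Answer: 0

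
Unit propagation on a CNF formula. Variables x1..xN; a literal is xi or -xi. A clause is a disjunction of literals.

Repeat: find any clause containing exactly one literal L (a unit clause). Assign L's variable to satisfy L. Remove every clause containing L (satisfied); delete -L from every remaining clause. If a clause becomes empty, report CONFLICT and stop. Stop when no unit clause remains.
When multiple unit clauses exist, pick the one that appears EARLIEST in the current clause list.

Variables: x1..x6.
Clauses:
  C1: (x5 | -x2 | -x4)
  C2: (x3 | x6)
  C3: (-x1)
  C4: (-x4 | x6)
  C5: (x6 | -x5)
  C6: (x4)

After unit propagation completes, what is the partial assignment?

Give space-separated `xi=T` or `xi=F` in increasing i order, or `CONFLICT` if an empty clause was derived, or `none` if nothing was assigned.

unit clause [-1] forces x1=F; simplify:
  satisfied 1 clause(s); 5 remain; assigned so far: [1]
unit clause [4] forces x4=T; simplify:
  drop -4 from [5, -2, -4] -> [5, -2]
  drop -4 from [-4, 6] -> [6]
  satisfied 1 clause(s); 4 remain; assigned so far: [1, 4]
unit clause [6] forces x6=T; simplify:
  satisfied 3 clause(s); 1 remain; assigned so far: [1, 4, 6]

Answer: x1=F x4=T x6=T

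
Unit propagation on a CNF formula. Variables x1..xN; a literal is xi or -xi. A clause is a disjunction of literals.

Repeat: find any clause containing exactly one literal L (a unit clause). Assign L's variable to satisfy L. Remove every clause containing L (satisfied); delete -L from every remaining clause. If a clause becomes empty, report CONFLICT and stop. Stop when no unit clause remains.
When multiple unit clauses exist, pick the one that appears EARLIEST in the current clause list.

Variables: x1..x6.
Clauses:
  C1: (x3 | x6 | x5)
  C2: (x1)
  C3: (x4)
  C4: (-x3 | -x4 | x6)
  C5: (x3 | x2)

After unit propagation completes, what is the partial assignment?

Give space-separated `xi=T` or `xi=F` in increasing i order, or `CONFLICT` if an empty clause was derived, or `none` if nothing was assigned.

Answer: x1=T x4=T

Derivation:
unit clause [1] forces x1=T; simplify:
  satisfied 1 clause(s); 4 remain; assigned so far: [1]
unit clause [4] forces x4=T; simplify:
  drop -4 from [-3, -4, 6] -> [-3, 6]
  satisfied 1 clause(s); 3 remain; assigned so far: [1, 4]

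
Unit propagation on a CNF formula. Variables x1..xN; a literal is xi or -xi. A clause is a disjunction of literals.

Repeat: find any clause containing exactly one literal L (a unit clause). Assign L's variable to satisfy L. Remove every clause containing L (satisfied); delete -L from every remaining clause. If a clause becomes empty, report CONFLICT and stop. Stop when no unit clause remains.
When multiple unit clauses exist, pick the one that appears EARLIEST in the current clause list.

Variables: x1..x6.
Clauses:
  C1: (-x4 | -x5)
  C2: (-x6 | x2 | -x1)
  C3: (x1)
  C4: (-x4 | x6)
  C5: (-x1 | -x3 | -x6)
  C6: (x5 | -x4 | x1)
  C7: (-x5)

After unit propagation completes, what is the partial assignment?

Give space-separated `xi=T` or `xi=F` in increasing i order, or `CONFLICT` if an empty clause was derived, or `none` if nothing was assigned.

unit clause [1] forces x1=T; simplify:
  drop -1 from [-6, 2, -1] -> [-6, 2]
  drop -1 from [-1, -3, -6] -> [-3, -6]
  satisfied 2 clause(s); 5 remain; assigned so far: [1]
unit clause [-5] forces x5=F; simplify:
  satisfied 2 clause(s); 3 remain; assigned so far: [1, 5]

Answer: x1=T x5=F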